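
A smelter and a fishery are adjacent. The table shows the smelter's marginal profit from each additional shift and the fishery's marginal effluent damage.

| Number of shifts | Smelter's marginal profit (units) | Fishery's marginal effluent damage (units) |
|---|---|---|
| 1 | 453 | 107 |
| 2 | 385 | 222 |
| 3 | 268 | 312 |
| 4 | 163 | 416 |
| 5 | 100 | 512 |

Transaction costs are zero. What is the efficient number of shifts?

2

Bargaining reaches the level where marginal profit last exceeds marginal effluent damage.
That holds through level 2 (385 ≥ 222) but not at 3 (268 < 312).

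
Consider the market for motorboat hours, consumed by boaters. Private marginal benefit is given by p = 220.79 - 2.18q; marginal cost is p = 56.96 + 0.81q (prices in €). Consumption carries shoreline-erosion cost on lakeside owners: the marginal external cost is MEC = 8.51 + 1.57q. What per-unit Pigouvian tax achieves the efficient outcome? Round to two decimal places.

tax = €61.99 per unit

Social marginal benefit = demand − MEC = 212.28 - 3.75q.
Set SMB = MC: 212.28 - 3.75q = 56.96 + 0.81q → q* = 34.0614.
The Pigouvian tax equals MEC at q*: 8.51 + 1.57×34.0614 = 61.9864.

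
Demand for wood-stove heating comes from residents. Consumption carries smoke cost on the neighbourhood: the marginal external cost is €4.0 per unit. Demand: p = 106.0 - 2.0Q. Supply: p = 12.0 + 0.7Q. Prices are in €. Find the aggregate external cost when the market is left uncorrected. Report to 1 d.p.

€139.3

Market equilibrium (private): 12.0 + 0.7Q = 106.0 - 2.0Q → Q_m = 34.8148.
Total external cost = MEC × Q_m = 4.0 × 34.8148 = 139.2592.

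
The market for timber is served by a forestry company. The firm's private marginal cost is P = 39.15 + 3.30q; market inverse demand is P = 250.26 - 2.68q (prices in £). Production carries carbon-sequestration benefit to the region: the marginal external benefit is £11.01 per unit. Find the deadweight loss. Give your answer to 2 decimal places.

DWL = £10.14

Market equilibrium (private): 39.15 + 3.30q = 250.26 - 2.68q → q_m = 35.3027.
Social marginal cost = private MC − MEB = 28.14 + 3.30q.
Set SMC = demand: 28.14 + 3.30q = 250.26 - 2.68q → q* = 37.1438.
Height of the DWL triangle at q_m is demand(q_m) − SMC(q_m) = MEB(q_m) = 11.0100.
DWL = ½ × 1.8411 × 11.0100 = 10.1353.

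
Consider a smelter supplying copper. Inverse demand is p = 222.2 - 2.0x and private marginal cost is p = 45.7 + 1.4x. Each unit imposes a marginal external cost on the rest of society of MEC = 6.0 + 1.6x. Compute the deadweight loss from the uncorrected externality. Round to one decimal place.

DWL = 793.1

Market equilibrium (private): 45.7 + 1.4x = 222.2 - 2.0x → x_m = 51.9118.
Social marginal cost = private MC + MEC = 51.7 + 3.0x.
Set SMC = demand: 51.7 + 3.0x = 222.2 - 2.0x → x* = 34.1000.
The loss is the area between SMC and demand from x* to x_m; with linear curves that's a triangle of height MEC(x_m).
DWL = ½ × 17.8118 × 89.0588 = 793.1488.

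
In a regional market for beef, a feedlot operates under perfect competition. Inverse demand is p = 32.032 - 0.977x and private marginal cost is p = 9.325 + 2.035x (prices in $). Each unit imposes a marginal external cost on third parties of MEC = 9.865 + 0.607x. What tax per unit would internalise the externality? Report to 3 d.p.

Social marginal cost = private MC + MEC = 19.190 + 2.642x.
Set SMC = demand: 19.190 + 2.642x = 32.032 - 0.977x → x* = 3.5485.
The Pigouvian tax equals MEC at x*: 9.865 + 0.607×3.5485 = 12.0189.

tax = $12.019 per unit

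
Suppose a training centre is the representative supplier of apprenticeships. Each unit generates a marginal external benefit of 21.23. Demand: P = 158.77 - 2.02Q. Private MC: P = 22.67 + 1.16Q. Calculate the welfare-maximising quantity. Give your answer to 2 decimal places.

Social marginal cost = private MC − MEB = 1.44 + 1.16Q.
Set SMC = demand: 1.44 + 1.16Q = 158.77 - 2.02Q → Q* = 49.4748.

Q* = 49.47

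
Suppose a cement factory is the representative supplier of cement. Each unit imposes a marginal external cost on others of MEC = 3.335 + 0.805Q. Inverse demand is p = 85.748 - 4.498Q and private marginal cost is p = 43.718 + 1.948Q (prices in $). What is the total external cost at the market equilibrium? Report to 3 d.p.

$38.857

Market equilibrium (private): 43.718 + 1.948Q = 85.748 - 4.498Q → Q_m = 6.5203.
Total external cost = ∫₀^{Q_m} (3.335 + 0.805Q) dQ = 3.335×6.5203 + ½×0.805×6.5203² = 38.8572.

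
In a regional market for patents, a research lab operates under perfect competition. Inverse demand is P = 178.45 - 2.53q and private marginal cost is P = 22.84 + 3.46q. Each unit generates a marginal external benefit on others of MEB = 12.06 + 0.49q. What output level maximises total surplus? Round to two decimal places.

Social marginal cost = private MC − MEB = 10.78 + 2.97q.
Set SMC = demand: 10.78 + 2.97q = 178.45 - 2.53q → q* = 30.4855.

q* = 30.49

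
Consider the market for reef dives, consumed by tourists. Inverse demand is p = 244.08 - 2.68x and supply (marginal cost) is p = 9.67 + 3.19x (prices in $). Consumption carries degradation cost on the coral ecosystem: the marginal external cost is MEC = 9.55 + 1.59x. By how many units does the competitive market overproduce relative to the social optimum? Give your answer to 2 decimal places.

9.79 units

Market equilibrium (private): 9.67 + 3.19x = 244.08 - 2.68x → x_m = 39.9336.
Social marginal benefit = demand − MEC = 234.53 - 4.27x.
Set SMB = MC: 234.53 - 4.27x = 9.67 + 3.19x → x* = 30.1421.
Gap = |39.9336 − 30.1421| = 9.7915.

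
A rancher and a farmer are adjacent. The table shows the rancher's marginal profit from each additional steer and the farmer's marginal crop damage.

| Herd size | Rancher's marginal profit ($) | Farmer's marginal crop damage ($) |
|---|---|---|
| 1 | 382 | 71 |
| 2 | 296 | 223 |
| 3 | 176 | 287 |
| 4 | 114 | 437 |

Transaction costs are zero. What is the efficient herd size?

Bargaining reaches the level where marginal profit last exceeds marginal crop damage.
That holds through level 2 (296 ≥ 223) but not at 3 (176 < 287).

2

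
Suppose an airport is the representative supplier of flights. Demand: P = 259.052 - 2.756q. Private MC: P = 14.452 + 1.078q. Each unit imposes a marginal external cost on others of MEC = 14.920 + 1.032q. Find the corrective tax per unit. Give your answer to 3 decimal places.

tax = 63.631 per unit

Social marginal cost = private MC + MEC = 29.372 + 2.110q.
Set SMC = demand: 29.372 + 2.110q = 259.052 - 2.756q → q* = 47.2010.
The Pigouvian tax equals MEC at q*: 14.920 + 1.032×47.2010 = 63.6314.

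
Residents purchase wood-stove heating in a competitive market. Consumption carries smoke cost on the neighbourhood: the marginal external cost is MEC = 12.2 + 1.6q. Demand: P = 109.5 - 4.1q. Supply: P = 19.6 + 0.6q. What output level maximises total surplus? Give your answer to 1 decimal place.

Social marginal benefit = demand − MEC = 97.3 - 5.7q.
Set SMB = MC: 97.3 - 5.7q = 19.6 + 0.6q → q* = 12.3333.

q* = 12.3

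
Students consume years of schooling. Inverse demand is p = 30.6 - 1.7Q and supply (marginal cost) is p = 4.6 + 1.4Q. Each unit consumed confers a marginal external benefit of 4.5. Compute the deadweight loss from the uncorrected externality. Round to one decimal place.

DWL = 3.3

Market equilibrium (private): 4.6 + 1.4Q = 30.6 - 1.7Q → Q_m = 8.3871.
Social marginal benefit = demand + MEB = 35.1 - 1.7Q.
Set SMB = MC: 35.1 - 1.7Q = 4.6 + 1.4Q → Q* = 9.8387.
The welfare-loss triangle has base |Q_m − Q*| and height MEB(Q_m) (the vertical gap between SMB and MC is zero at Q* and MEB at Q_m).
DWL = ½ × 1.4516 × 4.5000 = 3.2661.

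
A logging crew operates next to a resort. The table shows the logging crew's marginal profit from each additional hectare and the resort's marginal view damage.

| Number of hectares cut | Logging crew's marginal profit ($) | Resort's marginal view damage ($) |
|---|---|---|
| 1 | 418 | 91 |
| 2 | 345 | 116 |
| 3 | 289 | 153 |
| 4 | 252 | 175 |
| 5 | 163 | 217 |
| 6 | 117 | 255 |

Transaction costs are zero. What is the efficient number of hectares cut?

Bargaining reaches the level where marginal profit last exceeds marginal view damage.
That holds through level 4 (252 ≥ 175) but not at 5 (163 < 217).

4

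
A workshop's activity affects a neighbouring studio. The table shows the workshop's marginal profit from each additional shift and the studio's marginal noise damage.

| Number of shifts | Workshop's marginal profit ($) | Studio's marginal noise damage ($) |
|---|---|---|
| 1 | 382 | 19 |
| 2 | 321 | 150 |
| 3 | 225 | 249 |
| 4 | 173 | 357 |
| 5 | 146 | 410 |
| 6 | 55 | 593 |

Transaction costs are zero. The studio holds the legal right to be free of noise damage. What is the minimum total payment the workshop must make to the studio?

Efficient level: marginal profit ≥ marginal noise damage through level 2, so k* = 2.
With the studio holding the right, the workshop must at least compensate total damage at k*: 19 + 150 = 169.

$169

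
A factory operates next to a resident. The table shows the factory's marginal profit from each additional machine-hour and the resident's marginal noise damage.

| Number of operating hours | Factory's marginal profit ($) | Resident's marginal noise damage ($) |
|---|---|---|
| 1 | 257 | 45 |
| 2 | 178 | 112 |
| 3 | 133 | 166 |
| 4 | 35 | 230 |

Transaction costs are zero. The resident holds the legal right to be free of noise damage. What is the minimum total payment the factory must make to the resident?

Efficient level: marginal profit ≥ marginal noise damage through level 2, so k* = 2.
With the resident holding the right, the factory must at least compensate total damage at k*: 45 + 112 = 157.

$157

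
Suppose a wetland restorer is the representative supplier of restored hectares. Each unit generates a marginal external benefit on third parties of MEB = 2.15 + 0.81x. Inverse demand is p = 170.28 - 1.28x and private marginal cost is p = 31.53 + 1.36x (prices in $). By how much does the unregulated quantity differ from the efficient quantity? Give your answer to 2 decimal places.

Market equilibrium (private): 31.53 + 1.36x = 170.28 - 1.28x → x_m = 52.5568.
Social marginal cost = private MC − MEB = 29.38 + 0.55x.
Set SMC = demand: 29.38 + 0.55x = 170.28 - 1.28x → x* = 76.9945.
Gap = |52.5568 − 76.9945| = 24.4377.

24.44 units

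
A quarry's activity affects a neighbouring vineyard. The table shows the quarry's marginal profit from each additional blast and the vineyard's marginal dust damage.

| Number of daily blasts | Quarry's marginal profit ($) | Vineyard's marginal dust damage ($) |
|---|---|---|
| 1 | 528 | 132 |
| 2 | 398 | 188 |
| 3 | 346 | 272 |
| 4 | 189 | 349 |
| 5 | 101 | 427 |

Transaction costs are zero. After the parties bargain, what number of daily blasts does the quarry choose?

Bargaining reaches the level where marginal profit last exceeds marginal dust damage.
That holds through level 3 (346 ≥ 272) but not at 4 (189 < 349).

3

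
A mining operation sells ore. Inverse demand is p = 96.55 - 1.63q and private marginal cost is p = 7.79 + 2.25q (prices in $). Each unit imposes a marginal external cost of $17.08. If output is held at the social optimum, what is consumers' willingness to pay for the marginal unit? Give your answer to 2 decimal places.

Social marginal cost = private MC + MEC = 24.87 + 2.25q.
Set SMC = demand: 24.87 + 2.25q = 96.55 - 1.63q → q* = 18.4742.
Consumer price on the demand curve at q*: 96.55 − 1.63×18.4742 = 66.4371.

P = $66.44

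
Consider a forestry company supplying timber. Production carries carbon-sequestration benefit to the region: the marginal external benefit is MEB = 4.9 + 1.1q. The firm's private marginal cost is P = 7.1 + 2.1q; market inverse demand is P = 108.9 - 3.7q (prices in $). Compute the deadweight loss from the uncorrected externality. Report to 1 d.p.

Market equilibrium (private): 7.1 + 2.1q = 108.9 - 3.7q → q_m = 17.5517.
Social marginal cost = private MC − MEB = 2.2 + q.
Set SMC = demand: 2.2 + q = 108.9 - 3.7q → q* = 22.7021.
Height of the DWL triangle at q_m is demand(q_m) − SMC(q_m) = MEB(q_m) = 24.2069.
DWL = ½ × 5.1504 × 24.2069 = 62.3376.

DWL = $62.3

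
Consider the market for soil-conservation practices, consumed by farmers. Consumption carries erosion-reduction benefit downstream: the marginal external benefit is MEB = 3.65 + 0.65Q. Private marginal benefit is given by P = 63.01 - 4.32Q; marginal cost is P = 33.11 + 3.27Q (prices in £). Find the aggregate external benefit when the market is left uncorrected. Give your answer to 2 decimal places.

£19.42

Market equilibrium (private): 33.11 + 3.27Q = 63.01 - 4.32Q → Q_m = 3.9394.
Total external benefit = ∫₀^{Q_m} (3.65 + 0.65Q) dQ = 3.65×3.9394 + ½×0.65×3.9394² = 19.4224.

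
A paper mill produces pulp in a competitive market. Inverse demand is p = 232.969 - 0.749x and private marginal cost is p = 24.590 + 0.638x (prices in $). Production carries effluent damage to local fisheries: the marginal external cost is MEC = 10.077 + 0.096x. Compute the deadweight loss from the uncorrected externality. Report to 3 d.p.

Market equilibrium (private): 24.590 + 0.638x = 232.969 - 0.749x → x_m = 150.2372.
Social marginal cost = private MC + MEC = 34.667 + 0.734x.
Set SMC = demand: 34.667 + 0.734x = 232.969 - 0.749x → x* = 133.7168.
The welfare-loss triangle has base |x_m − x*| and height MEC(x_m) (the vertical gap between SMC and demand is zero at x* and MEC at x_m).
DWL = ½ × 16.5204 × 24.4998 = 202.3732.

DWL = $202.373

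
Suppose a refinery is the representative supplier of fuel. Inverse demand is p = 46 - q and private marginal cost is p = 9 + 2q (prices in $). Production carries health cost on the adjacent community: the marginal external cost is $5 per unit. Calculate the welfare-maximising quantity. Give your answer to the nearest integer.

q* = 11

Social marginal cost = private MC + MEC = 14 + 2q.
Set SMC = demand: 14 + 2q = 46 - q → q* = 10.6667.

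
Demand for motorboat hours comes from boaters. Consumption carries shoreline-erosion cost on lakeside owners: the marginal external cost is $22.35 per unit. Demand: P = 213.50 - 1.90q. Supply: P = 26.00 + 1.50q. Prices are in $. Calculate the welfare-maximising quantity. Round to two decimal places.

q* = 48.57

Social marginal benefit = demand − MEC = 191.15 - 1.90q.
Set SMB = MC: 191.15 - 1.90q = 26.00 + 1.50q → q* = 48.5735.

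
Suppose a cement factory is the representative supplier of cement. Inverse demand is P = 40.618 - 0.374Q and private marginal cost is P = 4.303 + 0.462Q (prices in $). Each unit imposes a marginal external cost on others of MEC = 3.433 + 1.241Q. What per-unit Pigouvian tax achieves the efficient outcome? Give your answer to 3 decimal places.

Social marginal cost = private MC + MEC = 7.736 + 1.703Q.
Set SMC = demand: 7.736 + 1.703Q = 40.618 - 0.374Q → Q* = 15.8315.
The Pigouvian tax equals MEC at Q*: 3.433 + 1.241×15.8315 = 23.0799.

tax = $23.080 per unit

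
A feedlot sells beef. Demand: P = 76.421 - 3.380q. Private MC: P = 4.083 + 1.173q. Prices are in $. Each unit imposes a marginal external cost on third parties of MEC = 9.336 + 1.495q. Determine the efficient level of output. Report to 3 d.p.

q* = 10.417

Social marginal cost = private MC + MEC = 13.419 + 2.668q.
Set SMC = demand: 13.419 + 2.668q = 76.421 - 3.380q → q* = 10.4170.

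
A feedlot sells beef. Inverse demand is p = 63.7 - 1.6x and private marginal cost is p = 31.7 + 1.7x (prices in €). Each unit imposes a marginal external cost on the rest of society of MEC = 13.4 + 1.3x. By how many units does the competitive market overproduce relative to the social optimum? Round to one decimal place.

Market equilibrium (private): 31.7 + 1.7x = 63.7 - 1.6x → x_m = 9.6970.
Social marginal cost = private MC + MEC = 45.1 + 3.0x.
Set SMC = demand: 45.1 + 3.0x = 63.7 - 1.6x → x* = 4.0435.
Gap = |9.6970 − 4.0435| = 5.6535.

5.7 units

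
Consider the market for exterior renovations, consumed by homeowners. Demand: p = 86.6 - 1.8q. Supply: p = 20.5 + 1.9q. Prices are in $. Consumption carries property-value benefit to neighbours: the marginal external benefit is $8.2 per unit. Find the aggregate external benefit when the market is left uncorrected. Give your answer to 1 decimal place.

$146.5

Market equilibrium (private): 20.5 + 1.9q = 86.6 - 1.8q → q_m = 17.8649.
Total external benefit = MEB × q_m = 8.2 × 17.8649 = 146.4922.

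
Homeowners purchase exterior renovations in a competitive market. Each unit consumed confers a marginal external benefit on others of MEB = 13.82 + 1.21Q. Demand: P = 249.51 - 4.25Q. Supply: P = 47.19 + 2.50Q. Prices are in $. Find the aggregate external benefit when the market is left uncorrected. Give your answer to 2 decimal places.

Market equilibrium (private): 47.19 + 2.50Q = 249.51 - 4.25Q → Q_m = 29.9733.
Total external benefit = ∫₀^{Q_m} (13.82 + 1.21Q) dQ = 13.82×29.9733 + ½×1.21×29.9733² = 957.7622.

$957.76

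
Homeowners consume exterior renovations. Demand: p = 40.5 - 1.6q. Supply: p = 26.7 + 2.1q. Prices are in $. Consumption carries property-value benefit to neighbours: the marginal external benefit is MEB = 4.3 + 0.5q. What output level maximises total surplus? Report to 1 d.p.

Social marginal benefit = demand + MEB = 44.8 - 1.1q.
Set SMB = MC: 44.8 - 1.1q = 26.7 + 2.1q → q* = 5.6563.

q* = 5.7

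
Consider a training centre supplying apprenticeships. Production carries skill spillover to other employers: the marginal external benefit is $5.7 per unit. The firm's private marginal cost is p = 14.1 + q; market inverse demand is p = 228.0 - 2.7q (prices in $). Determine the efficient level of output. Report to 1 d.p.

Social marginal cost = private MC − MEB = 8.4 + q.
Set SMC = demand: 8.4 + q = 228.0 - 2.7q → q* = 59.3514.

q* = 59.4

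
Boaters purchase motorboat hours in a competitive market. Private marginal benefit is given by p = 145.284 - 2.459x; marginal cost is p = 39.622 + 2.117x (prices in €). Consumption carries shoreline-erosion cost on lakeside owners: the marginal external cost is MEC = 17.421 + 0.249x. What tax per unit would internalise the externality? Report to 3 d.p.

tax = €21.975 per unit

Social marginal benefit = demand − MEC = 127.863 - 2.708x.
Set SMB = MC: 127.863 - 2.708x = 39.622 + 2.117x → x* = 18.2883.
The Pigouvian tax equals MEC at x*: 17.421 + 0.249×18.2883 = 21.9748.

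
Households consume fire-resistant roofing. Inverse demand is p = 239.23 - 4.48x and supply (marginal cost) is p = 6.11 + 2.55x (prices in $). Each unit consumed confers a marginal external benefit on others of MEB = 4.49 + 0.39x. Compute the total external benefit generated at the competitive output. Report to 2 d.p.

Market equilibrium (private): 6.11 + 2.55x = 239.23 - 4.48x → x_m = 33.1607.
Total external benefit = ∫₀^{x_m} (4.49 + 0.39x) dx = 4.49×33.1607 + ½×0.39×33.1607² = 363.3198.

$363.32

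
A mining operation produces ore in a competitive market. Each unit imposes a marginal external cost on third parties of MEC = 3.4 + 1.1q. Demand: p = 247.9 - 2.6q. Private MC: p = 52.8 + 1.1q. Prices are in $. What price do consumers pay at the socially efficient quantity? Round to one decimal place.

P = $144.1

Social marginal cost = private MC + MEC = 56.2 + 2.2q.
Set SMC = demand: 56.2 + 2.2q = 247.9 - 2.6q → q* = 39.9375.
Consumer price on the demand curve at q*: 247.9 − 2.6×39.9375 = 144.0625.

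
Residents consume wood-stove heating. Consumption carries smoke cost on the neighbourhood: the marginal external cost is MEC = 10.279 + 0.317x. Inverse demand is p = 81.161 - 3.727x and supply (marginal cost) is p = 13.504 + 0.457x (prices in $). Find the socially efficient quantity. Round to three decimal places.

Social marginal benefit = demand − MEC = 70.882 - 4.044x.
Set SMB = MC: 70.882 - 4.044x = 13.504 + 0.457x → x* = 12.7478.

x* = 12.748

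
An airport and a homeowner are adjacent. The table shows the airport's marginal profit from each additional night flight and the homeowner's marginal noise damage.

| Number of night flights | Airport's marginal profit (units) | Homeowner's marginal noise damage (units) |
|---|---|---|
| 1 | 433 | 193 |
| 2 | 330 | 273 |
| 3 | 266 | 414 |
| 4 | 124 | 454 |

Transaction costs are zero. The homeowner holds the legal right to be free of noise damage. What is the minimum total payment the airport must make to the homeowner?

Efficient level: marginal profit ≥ marginal noise damage through level 2, so k* = 2.
With the homeowner holding the right, the airport must at least compensate total damage at k*: 193 + 273 = 466.

466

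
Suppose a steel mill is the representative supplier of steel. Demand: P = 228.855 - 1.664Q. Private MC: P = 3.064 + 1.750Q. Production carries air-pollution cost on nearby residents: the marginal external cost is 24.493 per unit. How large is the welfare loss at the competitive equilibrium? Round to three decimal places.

DWL = 87.860

Market equilibrium (private): 3.064 + 1.750Q = 228.855 - 1.664Q → Q_m = 66.1368.
Social marginal cost = private MC + MEC = 27.557 + 1.750Q.
Set SMC = demand: 27.557 + 1.750Q = 228.855 - 1.664Q → Q* = 58.9625.
Between Q* and Q_m the wedge SMC − demand runs linearly from 0 to MEC(Q_m), so the loss is a triangle.
DWL = ½ × 7.1743 × 24.4930 = 87.8601.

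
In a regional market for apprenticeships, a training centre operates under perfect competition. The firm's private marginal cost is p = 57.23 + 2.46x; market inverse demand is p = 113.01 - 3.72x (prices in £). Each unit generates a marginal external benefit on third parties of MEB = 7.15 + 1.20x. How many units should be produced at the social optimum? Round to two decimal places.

Social marginal cost = private MC − MEB = 50.08 + 1.26x.
Set SMC = demand: 50.08 + 1.26x = 113.01 - 3.72x → x* = 12.6365.

x* = 12.64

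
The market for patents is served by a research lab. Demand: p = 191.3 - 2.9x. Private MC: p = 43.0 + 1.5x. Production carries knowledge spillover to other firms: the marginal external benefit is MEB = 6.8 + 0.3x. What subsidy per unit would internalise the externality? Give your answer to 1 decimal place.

Social marginal cost = private MC − MEB = 36.2 + 1.2x.
Set SMC = demand: 36.2 + 1.2x = 191.3 - 2.9x → x* = 37.8293.
The Pigouvian subsidy equals MEB at x*: 6.8 + 0.3×37.8293 = 18.1488.

subsidy = 18.1 per unit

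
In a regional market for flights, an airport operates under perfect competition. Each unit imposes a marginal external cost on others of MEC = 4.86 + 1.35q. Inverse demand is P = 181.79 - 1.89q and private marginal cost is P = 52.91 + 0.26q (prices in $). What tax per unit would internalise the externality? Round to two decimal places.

tax = $52.70 per unit

Social marginal cost = private MC + MEC = 57.77 + 1.61q.
Set SMC = demand: 57.77 + 1.61q = 181.79 - 1.89q → q* = 35.4343.
The Pigouvian tax equals MEC at q*: 4.86 + 1.35×35.4343 = 52.6963.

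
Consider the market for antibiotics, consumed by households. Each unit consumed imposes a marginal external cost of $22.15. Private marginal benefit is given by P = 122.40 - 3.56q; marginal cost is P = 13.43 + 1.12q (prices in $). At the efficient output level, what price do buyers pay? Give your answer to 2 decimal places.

P = $56.36

Social marginal benefit = demand − MEC = 100.25 - 3.56q.
Set SMB = MC: 100.25 - 3.56q = 13.43 + 1.12q → q* = 18.5513.
Consumer price on the demand curve at q*: 122.40 − 3.56×18.5513 = 56.3574.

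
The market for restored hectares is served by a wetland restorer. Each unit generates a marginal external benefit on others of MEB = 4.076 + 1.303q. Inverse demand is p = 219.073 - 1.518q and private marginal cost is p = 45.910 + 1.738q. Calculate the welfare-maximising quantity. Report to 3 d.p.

q* = 90.752

Social marginal cost = private MC − MEB = 41.834 + 0.435q.
Set SMC = demand: 41.834 + 0.435q = 219.073 - 1.518q → q* = 90.7522.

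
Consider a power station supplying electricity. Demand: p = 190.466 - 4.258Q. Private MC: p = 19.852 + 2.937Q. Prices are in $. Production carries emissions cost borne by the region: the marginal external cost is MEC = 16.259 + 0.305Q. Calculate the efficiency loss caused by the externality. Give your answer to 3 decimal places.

DWL = $36.790

Market equilibrium (private): 19.852 + 2.937Q = 190.466 - 4.258Q → Q_m = 23.7129.
Social marginal cost = private MC + MEC = 36.111 + 3.242Q.
Set SMC = demand: 36.111 + 3.242Q = 190.466 - 4.258Q → Q* = 20.5807.
Height of the DWL triangle at Q_m is SMC(Q_m) − demand(Q_m) = MEC(Q_m) = 23.4914.
DWL = ½ × 3.1322 × 23.4914 = 36.7899.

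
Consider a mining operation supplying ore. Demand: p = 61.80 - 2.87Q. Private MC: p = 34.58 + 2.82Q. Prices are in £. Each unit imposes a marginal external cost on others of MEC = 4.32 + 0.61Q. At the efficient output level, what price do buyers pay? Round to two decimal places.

P = £51.37

Social marginal cost = private MC + MEC = 38.90 + 3.43Q.
Set SMC = demand: 38.90 + 3.43Q = 61.80 - 2.87Q → Q* = 3.6349.
Consumer price on the demand curve at Q*: 61.80 − 2.87×3.6349 = 51.3678.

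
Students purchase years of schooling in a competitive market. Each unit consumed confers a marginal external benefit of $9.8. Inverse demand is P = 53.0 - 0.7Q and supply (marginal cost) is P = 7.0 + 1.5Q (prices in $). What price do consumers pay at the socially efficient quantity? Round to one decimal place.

P = $35.2

Social marginal benefit = demand + MEB = 62.8 - 0.7Q.
Set SMB = MC: 62.8 - 0.7Q = 7.0 + 1.5Q → Q* = 25.3636.
Consumer price on the demand curve at Q*: 53.0 − 0.7×25.3636 = 35.2455.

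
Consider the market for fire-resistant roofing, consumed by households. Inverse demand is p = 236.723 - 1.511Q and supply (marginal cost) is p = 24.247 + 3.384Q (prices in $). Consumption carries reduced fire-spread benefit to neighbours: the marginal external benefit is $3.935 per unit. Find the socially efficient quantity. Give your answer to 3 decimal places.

Q* = 44.211

Social marginal benefit = demand + MEB = 240.658 - 1.511Q.
Set SMB = MC: 240.658 - 1.511Q = 24.247 + 3.384Q → Q* = 44.2106.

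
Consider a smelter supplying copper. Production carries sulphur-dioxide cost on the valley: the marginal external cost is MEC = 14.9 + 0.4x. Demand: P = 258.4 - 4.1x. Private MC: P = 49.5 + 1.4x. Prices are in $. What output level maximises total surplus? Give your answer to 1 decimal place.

Social marginal cost = private MC + MEC = 64.4 + 1.8x.
Set SMC = demand: 64.4 + 1.8x = 258.4 - 4.1x → x* = 32.8814.

x* = 32.9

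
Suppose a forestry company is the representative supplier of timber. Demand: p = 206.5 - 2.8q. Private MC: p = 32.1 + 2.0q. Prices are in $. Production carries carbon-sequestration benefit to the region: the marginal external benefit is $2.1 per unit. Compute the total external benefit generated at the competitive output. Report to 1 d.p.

Market equilibrium (private): 32.1 + 2.0q = 206.5 - 2.8q → q_m = 36.3333.
Total external benefit = MEB × q_m = 2.1 × 36.3333 = 76.2999.

$76.3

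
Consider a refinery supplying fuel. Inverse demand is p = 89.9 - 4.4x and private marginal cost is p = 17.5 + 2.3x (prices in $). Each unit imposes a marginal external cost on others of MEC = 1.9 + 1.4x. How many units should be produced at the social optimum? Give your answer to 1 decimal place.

x* = 8.7

Social marginal cost = private MC + MEC = 19.4 + 3.7x.
Set SMC = demand: 19.4 + 3.7x = 89.9 - 4.4x → x* = 8.7037.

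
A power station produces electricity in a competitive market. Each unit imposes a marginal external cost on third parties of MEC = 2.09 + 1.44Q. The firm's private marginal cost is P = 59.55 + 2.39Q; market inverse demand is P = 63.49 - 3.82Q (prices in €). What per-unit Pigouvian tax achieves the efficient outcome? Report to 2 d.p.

tax = €2.44 per unit

Social marginal cost = private MC + MEC = 61.64 + 3.83Q.
Set SMC = demand: 61.64 + 3.83Q = 63.49 - 3.82Q → Q* = 0.2418.
The Pigouvian tax equals MEC at Q*: 2.09 + 1.44×0.2418 = 2.4382.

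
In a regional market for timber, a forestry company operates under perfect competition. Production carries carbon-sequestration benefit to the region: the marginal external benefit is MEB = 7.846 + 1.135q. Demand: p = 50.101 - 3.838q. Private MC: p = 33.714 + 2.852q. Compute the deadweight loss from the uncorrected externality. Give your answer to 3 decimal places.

DWL = 10.163

Market equilibrium (private): 33.714 + 2.852q = 50.101 - 3.838q → q_m = 2.4495.
Social marginal cost = private MC − MEB = 25.868 + 1.717q.
Set SMC = demand: 25.868 + 1.717q = 50.101 - 3.838q → q* = 4.3624.
Between q* and q_m the wedge demand − SMC runs linearly from 0 to MEB(q_m), so the loss is a triangle.
DWL = ½ × 1.9129 × 10.6262 = 10.1634.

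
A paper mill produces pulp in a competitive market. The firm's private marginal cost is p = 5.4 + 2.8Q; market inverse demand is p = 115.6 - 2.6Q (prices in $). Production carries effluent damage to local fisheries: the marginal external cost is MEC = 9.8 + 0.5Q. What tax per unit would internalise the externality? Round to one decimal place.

Social marginal cost = private MC + MEC = 15.2 + 3.3Q.
Set SMC = demand: 15.2 + 3.3Q = 115.6 - 2.6Q → Q* = 17.0169.
The Pigouvian tax equals MEC at Q*: 9.8 + 0.5×17.0169 = 18.3085.

tax = $18.3 per unit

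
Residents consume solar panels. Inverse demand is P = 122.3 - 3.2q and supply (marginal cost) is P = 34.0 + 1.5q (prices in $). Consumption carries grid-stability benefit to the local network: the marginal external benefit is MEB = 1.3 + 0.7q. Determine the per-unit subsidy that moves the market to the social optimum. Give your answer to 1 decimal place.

subsidy = $17.0 per unit

Social marginal benefit = demand + MEB = 123.6 - 2.5q.
Set SMB = MC: 123.6 - 2.5q = 34.0 + 1.5q → q* = 22.4000.
The Pigouvian subsidy equals MEB at q*: 1.3 + 0.7×22.4000 = 16.9800.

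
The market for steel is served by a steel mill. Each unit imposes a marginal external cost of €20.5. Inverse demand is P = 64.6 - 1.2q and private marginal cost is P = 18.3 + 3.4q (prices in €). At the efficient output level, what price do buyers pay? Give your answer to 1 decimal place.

Social marginal cost = private MC + MEC = 38.8 + 3.4q.
Set SMC = demand: 38.8 + 3.4q = 64.6 - 1.2q → q* = 5.6087.
Consumer price on the demand curve at q*: 64.6 − 1.2×5.6087 = 57.8696.

P = €57.9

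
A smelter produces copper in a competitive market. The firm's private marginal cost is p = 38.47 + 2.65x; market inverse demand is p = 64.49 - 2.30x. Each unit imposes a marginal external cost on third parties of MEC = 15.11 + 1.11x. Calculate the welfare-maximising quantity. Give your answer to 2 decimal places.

x* = 1.80

Social marginal cost = private MC + MEC = 53.58 + 3.76x.
Set SMC = demand: 53.58 + 3.76x = 64.49 - 2.30x → x* = 1.8003.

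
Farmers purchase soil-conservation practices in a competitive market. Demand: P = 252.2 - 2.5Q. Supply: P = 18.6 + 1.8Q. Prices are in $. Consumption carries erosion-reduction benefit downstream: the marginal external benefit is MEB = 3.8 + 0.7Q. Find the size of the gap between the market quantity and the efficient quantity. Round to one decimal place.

Market equilibrium (private): 18.6 + 1.8Q = 252.2 - 2.5Q → Q_m = 54.3256.
Social marginal benefit = demand + MEB = 256.0 - 1.8Q.
Set SMB = MC: 256.0 - 1.8Q = 18.6 + 1.8Q → Q* = 65.9444.
Gap = |54.3256 − 65.9444| = 11.6188.

11.6 units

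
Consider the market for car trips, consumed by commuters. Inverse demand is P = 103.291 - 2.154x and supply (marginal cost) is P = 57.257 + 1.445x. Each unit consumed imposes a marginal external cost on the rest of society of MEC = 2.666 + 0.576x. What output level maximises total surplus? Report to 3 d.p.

x* = 10.388

Social marginal benefit = demand − MEC = 100.625 - 2.730x.
Set SMB = MC: 100.625 - 2.730x = 57.257 + 1.445x → x* = 10.3875.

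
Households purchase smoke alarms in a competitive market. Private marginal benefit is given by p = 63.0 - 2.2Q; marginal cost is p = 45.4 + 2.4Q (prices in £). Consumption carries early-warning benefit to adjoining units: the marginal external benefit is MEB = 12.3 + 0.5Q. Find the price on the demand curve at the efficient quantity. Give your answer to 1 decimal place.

Social marginal benefit = demand + MEB = 75.3 - 1.7Q.
Set SMB = MC: 75.3 - 1.7Q = 45.4 + 2.4Q → Q* = 7.2927.
Consumer price on the demand curve at Q*: 63.0 − 2.2×7.2927 = 46.9561.

P = £47.0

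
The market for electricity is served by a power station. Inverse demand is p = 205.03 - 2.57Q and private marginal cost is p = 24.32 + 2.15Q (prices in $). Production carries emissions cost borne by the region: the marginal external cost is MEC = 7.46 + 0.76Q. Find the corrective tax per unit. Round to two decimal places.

tax = $31.49 per unit

Social marginal cost = private MC + MEC = 31.78 + 2.91Q.
Set SMC = demand: 31.78 + 2.91Q = 205.03 - 2.57Q → Q* = 31.6150.
The Pigouvian tax equals MEC at Q*: 7.46 + 0.76×31.6150 = 31.4874.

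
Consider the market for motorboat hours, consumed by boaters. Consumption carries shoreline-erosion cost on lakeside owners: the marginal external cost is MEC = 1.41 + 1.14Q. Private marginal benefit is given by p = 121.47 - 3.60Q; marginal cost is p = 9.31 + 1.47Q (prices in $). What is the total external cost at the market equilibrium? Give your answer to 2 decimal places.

Market equilibrium (private): 9.31 + 1.47Q = 121.47 - 3.60Q → Q_m = 22.1223.
Total external cost = ∫₀^{Q_m} (1.41 + 1.14Q) dQ = 1.41×22.1223 + ½×1.14×22.1223² = 310.1483.

$310.15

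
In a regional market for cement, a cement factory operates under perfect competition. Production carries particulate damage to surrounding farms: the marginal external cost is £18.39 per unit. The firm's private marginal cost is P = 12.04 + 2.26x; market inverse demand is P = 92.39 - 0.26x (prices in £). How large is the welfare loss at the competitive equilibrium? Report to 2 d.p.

Market equilibrium (private): 12.04 + 2.26x = 92.39 - 0.26x → x_m = 31.8849.
Social marginal cost = private MC + MEC = 30.43 + 2.26x.
Set SMC = demand: 30.43 + 2.26x = 92.39 - 0.26x → x* = 24.5873.
The loss is the area between SMC and demand from x* to x_m; with linear curves that's a triangle of height MEC(x_m).
DWL = ½ × 7.2976 × 18.3900 = 67.1014.

DWL = £67.10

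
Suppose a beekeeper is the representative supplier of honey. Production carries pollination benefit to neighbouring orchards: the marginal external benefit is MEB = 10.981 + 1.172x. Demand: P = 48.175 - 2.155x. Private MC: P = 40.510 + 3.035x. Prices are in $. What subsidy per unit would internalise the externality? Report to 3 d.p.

Social marginal cost = private MC − MEB = 29.529 + 1.863x.
Set SMC = demand: 29.529 + 1.863x = 48.175 - 2.155x → x* = 4.6406.
The Pigouvian subsidy equals MEB at x*: 10.981 + 1.172×4.6406 = 16.4198.

subsidy = $16.420 per unit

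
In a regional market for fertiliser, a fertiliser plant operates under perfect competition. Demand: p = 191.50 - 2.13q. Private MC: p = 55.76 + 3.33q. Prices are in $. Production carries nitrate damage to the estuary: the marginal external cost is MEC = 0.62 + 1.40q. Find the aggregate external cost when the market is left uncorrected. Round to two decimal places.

$448.06

Market equilibrium (private): 55.76 + 3.33q = 191.50 - 2.13q → q_m = 24.8608.
Total external cost = ∫₀^{q_m} (0.62 + 1.40q) dq = 0.62×24.8608 + ½×1.40×24.8608² = 448.0553.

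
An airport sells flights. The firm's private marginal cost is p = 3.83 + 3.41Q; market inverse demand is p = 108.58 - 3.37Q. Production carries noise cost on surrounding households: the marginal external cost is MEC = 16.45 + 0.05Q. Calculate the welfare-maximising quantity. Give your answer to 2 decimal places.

Q* = 12.93

Social marginal cost = private MC + MEC = 20.28 + 3.46Q.
Set SMC = demand: 20.28 + 3.46Q = 108.58 - 3.37Q → Q* = 12.9283.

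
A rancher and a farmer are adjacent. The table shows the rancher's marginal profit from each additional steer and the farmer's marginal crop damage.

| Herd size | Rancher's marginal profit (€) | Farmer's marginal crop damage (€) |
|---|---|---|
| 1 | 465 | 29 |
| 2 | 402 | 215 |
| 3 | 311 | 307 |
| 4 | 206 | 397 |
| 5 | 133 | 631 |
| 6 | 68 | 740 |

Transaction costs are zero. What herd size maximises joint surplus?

Bargaining reaches the level where marginal profit last exceeds marginal crop damage.
That holds through level 3 (311 ≥ 307) but not at 4 (206 < 397).

3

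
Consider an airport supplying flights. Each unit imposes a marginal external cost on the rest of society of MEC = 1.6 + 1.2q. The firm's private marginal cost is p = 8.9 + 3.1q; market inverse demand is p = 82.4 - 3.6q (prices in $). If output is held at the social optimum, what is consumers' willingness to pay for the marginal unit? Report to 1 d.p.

Social marginal cost = private MC + MEC = 10.5 + 4.3q.
Set SMC = demand: 10.5 + 4.3q = 82.4 - 3.6q → q* = 9.1013.
Consumer price on the demand curve at q*: 82.4 − 3.6×9.1013 = 49.6353.

P = $49.6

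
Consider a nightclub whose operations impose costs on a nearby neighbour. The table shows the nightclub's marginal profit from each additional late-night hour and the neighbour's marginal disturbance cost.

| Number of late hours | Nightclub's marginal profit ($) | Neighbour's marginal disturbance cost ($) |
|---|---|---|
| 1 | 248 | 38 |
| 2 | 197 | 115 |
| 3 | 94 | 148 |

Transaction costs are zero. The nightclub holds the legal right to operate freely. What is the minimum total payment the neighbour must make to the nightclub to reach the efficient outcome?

$94

Left alone the nightclub would choose level 3 (marginal profit stays positive).
Efficient level: k* = 2 (marginal profit ≥ marginal disturbance cost through 2).
The neighbour must at least cover the nightclub's forgone profit from cutting 3→2: 94 = 94.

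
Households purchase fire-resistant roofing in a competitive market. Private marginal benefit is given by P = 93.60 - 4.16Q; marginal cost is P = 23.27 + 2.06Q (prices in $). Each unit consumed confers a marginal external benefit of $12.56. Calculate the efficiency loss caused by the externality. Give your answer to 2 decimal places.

DWL = $12.68

Market equilibrium (private): 23.27 + 2.06Q = 93.60 - 4.16Q → Q_m = 11.3071.
Social marginal benefit = demand + MEB = 106.16 - 4.16Q.
Set SMB = MC: 106.16 - 4.16Q = 23.27 + 2.06Q → Q* = 13.3264.
Height of the DWL triangle at Q_m is SMB(Q_m) − MC(Q_m) = MEB(Q_m) = 12.5600.
DWL = ½ × 2.0193 × 12.5600 = 12.6812.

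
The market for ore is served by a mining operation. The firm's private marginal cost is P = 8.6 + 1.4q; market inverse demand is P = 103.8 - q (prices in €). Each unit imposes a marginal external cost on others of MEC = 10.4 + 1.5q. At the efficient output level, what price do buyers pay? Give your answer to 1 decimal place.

P = €82.1

Social marginal cost = private MC + MEC = 19.0 + 2.9q.
Set SMC = demand: 19.0 + 2.9q = 103.8 - q → q* = 21.7436.
Consumer price on the demand curve at q*: 103.8 − 1.0×21.7436 = 82.0564.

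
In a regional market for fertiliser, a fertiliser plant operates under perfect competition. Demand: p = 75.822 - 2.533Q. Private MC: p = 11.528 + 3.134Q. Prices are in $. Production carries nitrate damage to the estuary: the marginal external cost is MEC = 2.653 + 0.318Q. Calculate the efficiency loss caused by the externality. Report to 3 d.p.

Market equilibrium (private): 11.528 + 3.134Q = 75.822 - 2.533Q → Q_m = 11.3453.
Social marginal cost = private MC + MEC = 14.181 + 3.452Q.
Set SMC = demand: 14.181 + 3.452Q = 75.822 - 2.533Q → Q* = 10.2992.
The welfare-loss triangle has base |Q_m − Q*| and height MEC(Q_m) (the vertical gap between SMC and demand is zero at Q* and MEC at Q_m).
DWL = ½ × 1.0461 × 6.2608 = 3.2747.

DWL = $3.275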